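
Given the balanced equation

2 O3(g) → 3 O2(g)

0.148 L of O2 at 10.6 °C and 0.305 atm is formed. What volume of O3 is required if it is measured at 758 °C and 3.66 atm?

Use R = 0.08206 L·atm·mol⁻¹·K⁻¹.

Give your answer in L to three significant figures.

0.0299 L

n(O2) = PV/RT = (0.305 × 0.148) / (0.08206 × 283.75) = 0.001939 mol
n(O3) = (2/3) × 0.001939 = 0.001293 mol
V = nRT/P = 0.001293 × 0.08206 × 1031.15 / 3.66 = 0.02989 L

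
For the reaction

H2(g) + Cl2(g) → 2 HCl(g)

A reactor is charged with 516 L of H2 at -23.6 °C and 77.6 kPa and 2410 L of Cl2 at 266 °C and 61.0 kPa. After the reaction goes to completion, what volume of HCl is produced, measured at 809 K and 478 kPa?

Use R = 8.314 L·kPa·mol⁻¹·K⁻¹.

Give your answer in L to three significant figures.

543 L

n(H2) = PV/RT = (77.6 × 516) / (8.314 × 249.55) = 19.30 mol
n(Cl2) = PV/RT = (61.0 × 2410) / (8.314 × 539.15) = 32.80 mol
For 19.30 mol H2, stoichiometry requires (1/1) × 19.30 = 19.30 mol Cl2; 32.80 mol is available, so H2 is limiting.
n(HCl) = (2/1) × 19.30 = 38.60 mol
V(HCl) = nRT/P = 38.60 × 8.314 × 809 / 478 = 543.1 L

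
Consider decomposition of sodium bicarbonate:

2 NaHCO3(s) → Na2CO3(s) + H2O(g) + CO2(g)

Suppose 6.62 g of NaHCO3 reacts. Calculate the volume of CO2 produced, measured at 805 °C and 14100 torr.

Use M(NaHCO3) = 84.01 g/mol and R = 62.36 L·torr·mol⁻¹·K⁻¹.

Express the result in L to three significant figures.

n(NaHCO3) = 6.620 / 84.01 = 0.07880 mol
n(CO2) = (1/2) × 0.07880 = 0.03940 mol
V = nRT/P = 0.03940 × 62.36 × 1078.15 / 14100 = 0.1879 L

0.188 L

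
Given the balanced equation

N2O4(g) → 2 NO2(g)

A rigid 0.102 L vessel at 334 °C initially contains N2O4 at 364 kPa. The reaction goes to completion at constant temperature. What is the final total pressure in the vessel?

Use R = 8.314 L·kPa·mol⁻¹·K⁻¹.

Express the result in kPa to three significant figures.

Rigid vessel, constant T ⇒ P scales with total gas moles (1 → 2).
P_final = (2/1) × 364 = 728.0 kPa

728 kPa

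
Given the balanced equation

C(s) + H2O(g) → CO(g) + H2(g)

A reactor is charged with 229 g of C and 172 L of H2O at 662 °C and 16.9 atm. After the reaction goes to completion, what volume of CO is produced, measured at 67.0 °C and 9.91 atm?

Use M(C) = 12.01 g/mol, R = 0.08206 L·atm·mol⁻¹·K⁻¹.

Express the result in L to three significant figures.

n(C) = 229 / 12.01 = 19.07 mol
n(H2O) = PV/RT = (16.9 × 172) / (0.08206 × 935.15) = 37.88 mol
For 19.07 mol C, stoichiometry requires (1/1) × 19.07 = 19.07 mol H2O; 37.88 mol is available, so C is limiting.
n(CO) = (1/1) × 19.07 = 19.07 mol
V(CO) = nRT/P = 19.07 × 0.08206 × 340.15 / 9.91 = 53.71 L

53.7 L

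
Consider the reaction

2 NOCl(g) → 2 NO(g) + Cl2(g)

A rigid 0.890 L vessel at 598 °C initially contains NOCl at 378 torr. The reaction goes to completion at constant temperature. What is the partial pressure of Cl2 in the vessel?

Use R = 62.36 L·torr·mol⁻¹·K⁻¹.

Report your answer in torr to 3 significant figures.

n(NOCl)₀ = PV/RT = (378 × 0.890) / (62.36 × 871.15) = 0.006193 mol
n(Cl2) = (1/2) × 0.006193 = 0.003096 mol
P(Cl2) = nRT/V = 0.003096 × 62.36 × 871.15 / 0.890 = 189.0 torr

189 torr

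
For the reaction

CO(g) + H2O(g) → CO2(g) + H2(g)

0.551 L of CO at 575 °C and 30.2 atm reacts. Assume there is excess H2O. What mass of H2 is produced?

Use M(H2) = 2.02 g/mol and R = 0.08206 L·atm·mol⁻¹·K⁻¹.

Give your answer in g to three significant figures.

n(CO) = PV/RT = (30.2 × 0.551) / (0.08206 × 848.15) = 0.2391 mol
n(H2) = (1/1) × 0.2391 = 0.2391 mol
m(H2) = 0.2391 × 2.02 = 0.4830 g

0.483 g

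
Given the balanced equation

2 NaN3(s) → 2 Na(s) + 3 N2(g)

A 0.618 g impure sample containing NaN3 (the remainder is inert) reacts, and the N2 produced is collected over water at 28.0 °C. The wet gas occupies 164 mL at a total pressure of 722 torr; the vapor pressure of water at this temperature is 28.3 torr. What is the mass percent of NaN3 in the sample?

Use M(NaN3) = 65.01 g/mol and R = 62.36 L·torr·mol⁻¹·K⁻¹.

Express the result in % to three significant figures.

42.5 %

P(N2) = 722 − 28.3 = 693.7 torr
n(N2) = PV/RT = (693.7 × 0.1640) / (62.36 × 301.15) = 0.006058 mol
n(NaN3) = (2/3) × 0.006058 = 0.004039 mol
m(NaN3) = 0.004039 × 65.01 = 0.2626 g
%NaN3 = 0.2626 / 0.618 × 100 = 42.49%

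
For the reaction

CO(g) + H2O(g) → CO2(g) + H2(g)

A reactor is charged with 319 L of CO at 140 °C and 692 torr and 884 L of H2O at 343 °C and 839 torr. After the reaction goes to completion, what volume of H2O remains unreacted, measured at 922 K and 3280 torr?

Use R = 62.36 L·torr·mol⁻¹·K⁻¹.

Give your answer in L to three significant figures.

n(CO) = PV/RT = (692 × 319) / (62.36 × 413.15) = 8.568 mol
n(H2O) = PV/RT = (839 × 884) / (62.36 × 616.15) = 19.30 mol
For 8.568 mol CO, stoichiometry requires (1/1) × 8.568 = 8.568 mol H2O; 19.30 mol is available, so CO is limiting.
n(H2O) consumed = (1/1) × 8.568 = 8.568 mol; remaining = 19.30 − 8.568 = 10.73 mol
V(H2O) = nRT/P = 10.73 × 62.36 × 922 / 3280 = 188.1 L

188 L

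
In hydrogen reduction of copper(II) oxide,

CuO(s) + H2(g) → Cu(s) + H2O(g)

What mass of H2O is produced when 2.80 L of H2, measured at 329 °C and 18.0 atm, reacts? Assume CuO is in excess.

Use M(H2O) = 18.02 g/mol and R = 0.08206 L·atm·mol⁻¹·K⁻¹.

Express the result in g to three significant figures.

n(H2) = PV/RT = (18.0 × 2.80) / (0.08206 × 602.15) = 1.020 mol
n(H2O) = (1/1) × 1.020 = 1.020 mol
m(H2O) = 1.020 × 18.02 = 18.38 g

18.4 g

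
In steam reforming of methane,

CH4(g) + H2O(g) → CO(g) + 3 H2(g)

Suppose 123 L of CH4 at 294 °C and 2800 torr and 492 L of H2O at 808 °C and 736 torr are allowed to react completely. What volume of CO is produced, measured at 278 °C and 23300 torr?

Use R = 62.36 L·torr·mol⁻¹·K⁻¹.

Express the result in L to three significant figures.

7.92 L

n(CH4) = PV/RT = (2800 × 123) / (62.36 × 567.15) = 9.738 mol
n(H2O) = PV/RT = (736 × 492) / (62.36 × 1081.15) = 5.371 mol
For 9.738 mol CH4, stoichiometry requires (1/1) × 9.738 = 9.738 mol H2O; 5.371 mol is available, so H2O is limiting.
n(CO) = (1/1) × 5.371 = 5.371 mol
V(CO) = nRT/P = 5.371 × 62.36 × 551.15 / 23300 = 7.923 L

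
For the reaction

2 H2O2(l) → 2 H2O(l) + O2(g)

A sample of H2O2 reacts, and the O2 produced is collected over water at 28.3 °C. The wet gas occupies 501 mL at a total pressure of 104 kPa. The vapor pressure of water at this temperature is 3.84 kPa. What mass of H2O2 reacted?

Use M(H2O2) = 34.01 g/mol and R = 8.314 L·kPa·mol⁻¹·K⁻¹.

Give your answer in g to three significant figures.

P(O2) = 104 − 3.84 = 100.2 kPa
n(O2) = PV/RT = (100.2 × 0.5010) / (8.314 × 301.45) = 0.02003 mol
n(H2O2) = (2/1) × 0.02003 = 0.04006 mol
m(H2O2) = 0.04006 × 34.01 = 1.362 g

1.36 g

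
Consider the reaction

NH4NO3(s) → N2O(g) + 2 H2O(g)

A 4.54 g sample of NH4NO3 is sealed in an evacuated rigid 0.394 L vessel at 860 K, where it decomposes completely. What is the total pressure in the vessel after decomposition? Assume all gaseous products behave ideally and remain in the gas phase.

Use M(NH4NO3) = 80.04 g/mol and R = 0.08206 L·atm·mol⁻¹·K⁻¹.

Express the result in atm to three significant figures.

30.5 atm

n(NH4NO3) = 4.54 / 80.04 = 0.05672 mol
n(gas produced) = (3/1) × 0.05672 = 0.1702 mol
P = nRT/V = 0.1702 × 0.08206 × 860 / 0.394 = 30.49 atm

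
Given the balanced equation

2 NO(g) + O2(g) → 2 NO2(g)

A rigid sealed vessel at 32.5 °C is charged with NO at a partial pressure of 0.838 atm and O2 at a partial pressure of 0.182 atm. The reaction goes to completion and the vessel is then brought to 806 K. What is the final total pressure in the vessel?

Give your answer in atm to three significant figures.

2.21 atm

Because the vessel is rigid and T is held at 32.5 °C, work the stoichiometry in partial pressures (P_i = n_iRT/V).
P(O2) required for 0.838 atm of NO = (1/2) × 0.838 = 0.4190 atm; available 0.182 atm, so O2 is limiting.
P(NO) remaining = 0.838 − (2/1) × 0.182 = 0.4740 atm
P(gaseous products) = (2)/1 × 0.182 = 0.3640 atm
P_total at 32.5 °C = 0.4740 + 0.3640 = 0.8380 atm
Scaling to 806 K: P = 0.8380 × 806/305.65 = 2.210 atm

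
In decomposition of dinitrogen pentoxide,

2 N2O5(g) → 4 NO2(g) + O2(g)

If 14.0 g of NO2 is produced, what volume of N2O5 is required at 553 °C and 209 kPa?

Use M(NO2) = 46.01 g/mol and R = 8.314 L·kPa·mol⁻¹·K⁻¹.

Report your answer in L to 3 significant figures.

n(NO2) = 14.00 / 46.01 = 0.3043 mol
n(N2O5) = (2/4) × 0.3043 = 0.1522 mol
V = nRT/P = 0.1522 × 8.314 × 826.15 / 209 = 5.002 L

5.00 L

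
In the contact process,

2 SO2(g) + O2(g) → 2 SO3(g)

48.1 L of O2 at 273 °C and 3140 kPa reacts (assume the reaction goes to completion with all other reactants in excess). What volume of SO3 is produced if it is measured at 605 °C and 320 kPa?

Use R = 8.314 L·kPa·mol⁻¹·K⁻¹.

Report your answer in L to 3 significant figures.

1520 L

n(O2) = PV/RT = (3140 × 48.1) / (8.314 × 546.15) = 33.26 mol
n(SO3) = (2/1) × 33.26 = 66.52 mol
V = nRT/P = 66.52 × 8.314 × 878.15 / 320 = 1518 L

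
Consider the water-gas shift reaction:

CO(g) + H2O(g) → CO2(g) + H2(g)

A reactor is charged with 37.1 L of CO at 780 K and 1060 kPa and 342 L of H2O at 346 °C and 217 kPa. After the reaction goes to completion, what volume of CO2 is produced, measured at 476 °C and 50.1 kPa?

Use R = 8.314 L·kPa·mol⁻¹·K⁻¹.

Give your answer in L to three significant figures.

754 L

n(CO) = PV/RT = (1060 × 37.1) / (8.314 × 780) = 6.064 mol
n(H2O) = PV/RT = (217 × 342) / (8.314 × 619.15) = 14.42 mol
For 6.064 mol CO, stoichiometry requires (1/1) × 6.064 = 6.064 mol H2O; 14.42 mol is available, so CO is limiting.
n(CO2) = (1/1) × 6.064 = 6.064 mol
V(CO2) = nRT/P = 6.064 × 8.314 × 749.15 / 50.1 = 753.9 L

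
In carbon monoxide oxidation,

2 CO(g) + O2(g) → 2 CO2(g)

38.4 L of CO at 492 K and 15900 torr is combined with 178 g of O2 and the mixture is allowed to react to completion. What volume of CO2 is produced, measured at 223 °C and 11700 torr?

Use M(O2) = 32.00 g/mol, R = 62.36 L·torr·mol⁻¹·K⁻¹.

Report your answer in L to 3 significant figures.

29.4 L

n(CO) = PV/RT = (15900 × 38.4) / (62.36 × 492) = 19.90 mol
n(O2) = 178 / 32.00 = 5.562 mol
For 19.90 mol CO, stoichiometry requires (1/2) × 19.90 = 9.950 mol O2; 5.562 mol is available, so O2 is limiting.
n(CO2) = (2/1) × 5.562 = 11.12 mol
V(CO2) = nRT/P = 11.12 × 62.36 × 496.15 / 11700 = 29.41 L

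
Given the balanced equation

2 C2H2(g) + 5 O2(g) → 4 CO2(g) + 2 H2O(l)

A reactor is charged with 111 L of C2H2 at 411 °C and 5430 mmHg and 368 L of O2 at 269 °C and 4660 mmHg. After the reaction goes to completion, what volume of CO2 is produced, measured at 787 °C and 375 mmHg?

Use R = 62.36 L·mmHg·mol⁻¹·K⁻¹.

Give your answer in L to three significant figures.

4980 L

n(C2H2) = PV/RT = (5430 × 111) / (62.36 × 684.15) = 14.13 mol
n(O2) = PV/RT = (4660 × 368) / (62.36 × 542.15) = 50.72 mol
For 14.13 mol C2H2, stoichiometry requires (5/2) × 14.13 = 35.33 mol O2; 50.72 mol is available, so C2H2 is limiting.
n(CO2) = (4/2) × 14.13 = 28.26 mol
V(CO2) = nRT/P = 28.26 × 62.36 × 1060.15 / 375 = 4982 L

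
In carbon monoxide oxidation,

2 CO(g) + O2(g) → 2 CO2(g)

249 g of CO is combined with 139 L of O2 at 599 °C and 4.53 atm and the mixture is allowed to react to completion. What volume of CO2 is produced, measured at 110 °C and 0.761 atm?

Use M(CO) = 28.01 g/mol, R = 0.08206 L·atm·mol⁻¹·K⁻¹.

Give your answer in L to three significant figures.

367 L

n(CO) = 249 / 28.01 = 8.890 mol
n(O2) = PV/RT = (4.53 × 139) / (0.08206 × 872.15) = 8.798 mol
For 8.890 mol CO, stoichiometry requires (1/2) × 8.890 = 4.445 mol O2; 8.798 mol is available, so CO is limiting.
n(CO2) = (2/2) × 8.890 = 8.890 mol
V(CO2) = nRT/P = 8.890 × 0.08206 × 383.15 / 0.761 = 367.3 L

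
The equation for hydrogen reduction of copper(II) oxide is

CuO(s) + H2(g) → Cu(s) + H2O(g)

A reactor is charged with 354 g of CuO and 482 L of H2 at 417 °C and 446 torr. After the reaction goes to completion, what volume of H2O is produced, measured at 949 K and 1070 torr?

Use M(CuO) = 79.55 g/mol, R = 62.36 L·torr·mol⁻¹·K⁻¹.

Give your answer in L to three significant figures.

246 L

n(CuO) = 354 / 79.55 = 4.450 mol
n(H2) = PV/RT = (446 × 482) / (62.36 × 690.15) = 4.995 mol
For 4.450 mol CuO, stoichiometry requires (1/1) × 4.450 = 4.450 mol H2; 4.995 mol is available, so CuO is limiting.
n(H2O) = (1/1) × 4.450 = 4.450 mol
V(H2O) = nRT/P = 4.450 × 62.36 × 949 / 1070 = 246.1 L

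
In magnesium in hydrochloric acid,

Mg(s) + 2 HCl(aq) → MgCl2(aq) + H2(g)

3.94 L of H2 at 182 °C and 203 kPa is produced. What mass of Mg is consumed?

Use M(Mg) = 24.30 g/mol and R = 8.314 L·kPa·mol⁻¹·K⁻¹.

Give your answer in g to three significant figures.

n(H2) = PV/RT = (203 × 3.94) / (8.314 × 455.15) = 0.2114 mol
n(Mg) = (1/1) × 0.2114 = 0.2114 mol
m(Mg) = 0.2114 × 24.30 = 5.137 g

5.14 g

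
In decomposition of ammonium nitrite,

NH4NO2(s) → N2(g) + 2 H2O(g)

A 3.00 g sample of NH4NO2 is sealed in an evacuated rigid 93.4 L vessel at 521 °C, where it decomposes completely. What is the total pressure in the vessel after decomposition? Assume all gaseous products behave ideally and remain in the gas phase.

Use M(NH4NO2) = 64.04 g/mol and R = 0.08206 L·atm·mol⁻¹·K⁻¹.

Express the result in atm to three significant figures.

0.0981 atm

n(NH4NO2) = 3.00 / 64.04 = 0.04685 mol
n(gas produced) = (3/1) × 0.04685 = 0.1406 mol
P = nRT/V = 0.1406 × 0.08206 × 794.15 / 93.4 = 0.09810 atm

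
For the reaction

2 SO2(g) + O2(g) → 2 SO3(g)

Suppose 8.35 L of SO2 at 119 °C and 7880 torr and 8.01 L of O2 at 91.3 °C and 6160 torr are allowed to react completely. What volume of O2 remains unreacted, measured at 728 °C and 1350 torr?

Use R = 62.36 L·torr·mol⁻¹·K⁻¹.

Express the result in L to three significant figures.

38.2 L

n(SO2) = PV/RT = (7880 × 8.35) / (62.36 × 392.15) = 2.691 mol
n(O2) = PV/RT = (6160 × 8.01) / (62.36 × 364.45) = 2.171 mol
For 2.691 mol SO2, stoichiometry requires (1/2) × 2.691 = 1.345 mol O2; 2.171 mol is available, so SO2 is limiting.
n(O2) consumed = (1/2) × 2.691 = 1.345 mol; remaining = 2.171 − 1.345 = 0.8260 mol
V(O2) = nRT/P = 0.8260 × 62.36 × 1001.15 / 1350 = 38.20 L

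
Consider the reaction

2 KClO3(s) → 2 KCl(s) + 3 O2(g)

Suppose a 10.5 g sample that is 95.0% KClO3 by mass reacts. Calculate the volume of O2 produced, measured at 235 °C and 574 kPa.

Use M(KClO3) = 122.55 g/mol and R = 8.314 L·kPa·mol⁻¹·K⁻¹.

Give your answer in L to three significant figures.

0.899 L

mass of KClO3 = 10.5 × 95.0/100 = 9.975 g
n(KClO3) = 9.975 / 122.55 = 0.08140 mol
n(O2) = (3/2) × 0.08140 = 0.1221 mol
V = nRT/P = 0.1221 × 8.314 × 508.15 / 574 = 0.8987 L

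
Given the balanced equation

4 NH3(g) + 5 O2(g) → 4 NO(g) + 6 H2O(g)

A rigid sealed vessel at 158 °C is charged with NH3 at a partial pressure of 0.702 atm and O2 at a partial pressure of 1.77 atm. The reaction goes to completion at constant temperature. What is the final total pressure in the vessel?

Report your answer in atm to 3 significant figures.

2.65 atm

With V and T fixed, P_i ∝ n_i, so the mole ratios apply directly to partial pressures at 158 °C.
P(O2) required for 0.702 atm of NH3 = (5/4) × 0.702 = 0.8775 atm; available 1.77 atm, so NH3 is limiting.
P(O2) remaining = 1.77 − (5/4) × 0.702 = 0.8925 atm
P(gaseous products) = (4+6)/4 × 0.702 = 1.755 atm
P_total at 158 °C = 0.8925 + 1.755 = 2.647 atm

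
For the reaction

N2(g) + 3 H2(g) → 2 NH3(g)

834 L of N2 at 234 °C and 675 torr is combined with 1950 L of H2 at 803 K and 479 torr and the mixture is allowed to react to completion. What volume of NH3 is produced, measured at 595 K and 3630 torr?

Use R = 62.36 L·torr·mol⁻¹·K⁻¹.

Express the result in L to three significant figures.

127 L

n(N2) = PV/RT = (675 × 834) / (62.36 × 507.15) = 17.80 mol
n(H2) = PV/RT = (479 × 1950) / (62.36 × 803) = 18.65 mol
For 17.80 mol N2, stoichiometry requires (3/1) × 17.80 = 53.40 mol H2; 18.65 mol is available, so H2 is limiting.
n(NH3) = (2/3) × 18.65 = 12.43 mol
V(NH3) = nRT/P = 12.43 × 62.36 × 595 / 3630 = 127.1 L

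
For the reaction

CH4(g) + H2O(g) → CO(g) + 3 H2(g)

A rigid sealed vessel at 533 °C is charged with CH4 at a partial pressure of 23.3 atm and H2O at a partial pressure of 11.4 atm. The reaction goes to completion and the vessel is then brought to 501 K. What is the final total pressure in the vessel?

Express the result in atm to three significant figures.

With V and T fixed, P_i ∝ n_i, so the mole ratios apply directly to partial pressures at 533 °C.
P(H2O) required for 23.3 atm of CH4 = (1/1) × 23.3 = 23.30 atm; available 11.4 atm, so H2O is limiting.
P(CH4) remaining = 23.3 − (1/1) × 11.4 = 11.90 atm
P(gaseous products) = (1+3)/1 × 11.4 = 45.60 atm
P_total at 533 °C = 11.90 + 45.60 = 57.50 atm
Scaling to 501 K: P = 57.50 × 501/806.15 = 35.73 atm

35.7 atm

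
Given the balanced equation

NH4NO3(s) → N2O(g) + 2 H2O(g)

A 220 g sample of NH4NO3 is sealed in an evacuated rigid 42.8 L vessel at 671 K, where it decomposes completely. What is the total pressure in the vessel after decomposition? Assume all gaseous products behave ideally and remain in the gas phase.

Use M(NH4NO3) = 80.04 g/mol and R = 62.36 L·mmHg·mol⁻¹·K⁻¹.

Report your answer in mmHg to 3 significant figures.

n(NH4NO3) = 220 / 80.04 = 2.749 mol
n(gas produced) = (3/1) × 2.749 = 8.247 mol
P = nRT/V = 8.247 × 62.36 × 671 / 42.8 = 8063 mmHg

8060 mmHg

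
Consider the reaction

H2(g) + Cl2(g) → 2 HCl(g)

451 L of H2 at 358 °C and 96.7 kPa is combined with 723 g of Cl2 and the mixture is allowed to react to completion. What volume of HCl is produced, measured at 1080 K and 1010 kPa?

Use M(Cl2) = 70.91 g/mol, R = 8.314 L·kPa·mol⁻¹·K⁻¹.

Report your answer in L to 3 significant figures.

148 L

n(H2) = PV/RT = (96.7 × 451) / (8.314 × 631.15) = 8.311 mol
n(Cl2) = 723 / 70.91 = 10.20 mol
For 8.311 mol H2, stoichiometry requires (1/1) × 8.311 = 8.311 mol Cl2; 10.20 mol is available, so H2 is limiting.
n(HCl) = (2/1) × 8.311 = 16.62 mol
V(HCl) = nRT/P = 16.62 × 8.314 × 1080 / 1010 = 147.8 L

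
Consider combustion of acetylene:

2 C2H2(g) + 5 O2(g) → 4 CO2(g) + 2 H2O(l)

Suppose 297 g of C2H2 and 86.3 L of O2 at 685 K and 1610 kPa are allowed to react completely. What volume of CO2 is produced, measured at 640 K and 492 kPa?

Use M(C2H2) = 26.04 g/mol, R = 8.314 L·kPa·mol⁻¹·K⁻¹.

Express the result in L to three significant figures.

n(C2H2) = 297 / 26.04 = 11.41 mol
n(O2) = PV/RT = (1610 × 86.3) / (8.314 × 685) = 24.40 mol
For 11.41 mol C2H2, stoichiometry requires (5/2) × 11.41 = 28.52 mol O2; 24.40 mol is available, so O2 is limiting.
n(CO2) = (4/5) × 24.40 = 19.52 mol
V(CO2) = nRT/P = 19.52 × 8.314 × 640 / 492 = 211.1 L

211 L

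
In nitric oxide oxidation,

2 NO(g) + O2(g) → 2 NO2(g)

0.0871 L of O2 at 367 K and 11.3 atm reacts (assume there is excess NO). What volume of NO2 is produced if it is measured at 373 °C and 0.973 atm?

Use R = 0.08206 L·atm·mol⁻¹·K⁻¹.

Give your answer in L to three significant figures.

3.56 L

n(O2) = PV/RT = (11.3 × 0.0871) / (0.08206 × 367) = 0.03268 mol
n(NO2) = (2/1) × 0.03268 = 0.06536 mol
V = nRT/P = 0.06536 × 0.08206 × 646.15 / 0.973 = 3.562 L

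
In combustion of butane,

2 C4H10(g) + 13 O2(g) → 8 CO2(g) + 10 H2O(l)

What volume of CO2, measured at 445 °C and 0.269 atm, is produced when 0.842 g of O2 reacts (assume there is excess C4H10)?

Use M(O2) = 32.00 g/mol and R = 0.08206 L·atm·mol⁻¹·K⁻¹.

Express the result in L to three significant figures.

3.55 L

n(O2) = 0.8420 / 32.00 = 0.02631 mol
n(CO2) = (8/13) × 0.02631 = 0.01619 mol
V = nRT/P = 0.01619 × 0.08206 × 718.15 / 0.269 = 3.547 L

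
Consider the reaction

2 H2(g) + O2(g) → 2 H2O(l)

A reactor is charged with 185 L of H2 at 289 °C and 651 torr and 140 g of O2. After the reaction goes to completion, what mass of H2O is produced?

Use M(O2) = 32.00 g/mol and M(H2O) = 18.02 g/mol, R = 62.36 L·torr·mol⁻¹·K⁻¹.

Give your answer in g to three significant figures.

n(H2) = PV/RT = (651 × 185) / (62.36 × 562.15) = 3.436 mol
n(O2) = 140 / 32.00 = 4.375 mol
For 3.436 mol H2, stoichiometry requires (1/2) × 3.436 = 1.718 mol O2; 4.375 mol is available, so H2 is limiting.
n(H2O) = (2/2) × 3.436 = 3.436 mol
m(H2O) = 3.436 × 18.02 = 61.92 g

61.9 g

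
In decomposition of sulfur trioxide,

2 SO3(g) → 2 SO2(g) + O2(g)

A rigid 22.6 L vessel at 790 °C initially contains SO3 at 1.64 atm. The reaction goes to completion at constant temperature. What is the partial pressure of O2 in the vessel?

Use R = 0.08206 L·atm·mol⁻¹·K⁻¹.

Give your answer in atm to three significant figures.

n(SO3)₀ = PV/RT = (1.64 × 22.6) / (0.08206 × 1063.15) = 0.4248 mol
n(O2) = (1/2) × 0.4248 = 0.2124 mol
P(O2) = nRT/V = 0.2124 × 0.08206 × 1063.15 / 22.6 = 0.8199 atm

0.820 atm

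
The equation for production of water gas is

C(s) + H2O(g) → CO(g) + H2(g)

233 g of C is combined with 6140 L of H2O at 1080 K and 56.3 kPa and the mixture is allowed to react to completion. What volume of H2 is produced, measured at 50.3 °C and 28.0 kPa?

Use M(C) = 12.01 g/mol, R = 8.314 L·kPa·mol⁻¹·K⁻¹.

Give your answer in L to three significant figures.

n(C) = 233 / 12.01 = 19.40 mol
n(H2O) = PV/RT = (56.3 × 6140) / (8.314 × 1080) = 38.50 mol
For 19.40 mol C, stoichiometry requires (1/1) × 19.40 = 19.40 mol H2O; 38.50 mol is available, so C is limiting.
n(H2) = (1/1) × 19.40 = 19.40 mol
V(H2) = nRT/P = 19.40 × 8.314 × 323.45 / 28.0 = 1863 L

1860 L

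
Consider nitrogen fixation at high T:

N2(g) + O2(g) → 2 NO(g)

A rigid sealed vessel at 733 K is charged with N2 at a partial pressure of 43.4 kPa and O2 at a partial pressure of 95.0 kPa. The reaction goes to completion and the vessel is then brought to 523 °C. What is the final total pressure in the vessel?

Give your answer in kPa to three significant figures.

At constant V, partial pressures at 733 K are proportional to moles, so apply stoichiometry directly to pressures.
P(O2) required for 43.4 kPa of N2 = (1/1) × 43.4 = 43.40 kPa; available 95.0 kPa, so N2 is limiting.
P(O2) remaining = 95.0 − (1/1) × 43.4 = 51.60 kPa
P(gaseous products) = (2)/1 × 43.4 = 86.80 kPa
P_total at 733 K = 51.60 + 86.80 = 138.4 kPa
Scaling to 523 °C: P = 138.4 × 796.15/733 = 150.3 kPa

150 kPa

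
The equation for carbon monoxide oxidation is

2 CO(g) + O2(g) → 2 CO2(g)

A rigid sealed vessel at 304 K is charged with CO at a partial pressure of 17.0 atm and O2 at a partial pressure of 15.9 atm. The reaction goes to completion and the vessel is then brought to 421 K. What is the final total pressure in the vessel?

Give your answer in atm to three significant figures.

Because the vessel is rigid and T is held at 304 K, work the stoichiometry in partial pressures (P_i = n_iRT/V).
P(O2) required for 17.0 atm of CO = (1/2) × 17.0 = 8.500 atm; available 15.9 atm, so CO is limiting.
P(O2) remaining = 15.9 − (1/2) × 17.0 = 7.400 atm
P(gaseous products) = (2)/2 × 17.0 = 17.00 atm
P_total at 304 K = 7.400 + 17.00 = 24.40 atm
Scaling to 421 K: P = 24.40 × 421/304 = 33.79 atm

33.8 atm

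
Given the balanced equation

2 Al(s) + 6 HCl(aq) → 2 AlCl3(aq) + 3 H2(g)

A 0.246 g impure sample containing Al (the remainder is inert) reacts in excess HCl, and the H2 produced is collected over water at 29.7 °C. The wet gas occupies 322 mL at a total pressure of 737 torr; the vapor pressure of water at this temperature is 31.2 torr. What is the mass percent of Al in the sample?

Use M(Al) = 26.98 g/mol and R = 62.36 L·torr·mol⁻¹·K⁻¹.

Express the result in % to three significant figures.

P(H2) = 737 − 31.2 = 705.8 torr
n(H2) = PV/RT = (705.8 × 0.3220) / (62.36 × 302.85) = 0.01203 mol
n(Al) = (2/3) × 0.01203 = 0.008020 mol
m(Al) = 0.008020 × 26.98 = 0.2164 g
%Al = 0.2164 / 0.246 × 100 = 87.97%

88.0 %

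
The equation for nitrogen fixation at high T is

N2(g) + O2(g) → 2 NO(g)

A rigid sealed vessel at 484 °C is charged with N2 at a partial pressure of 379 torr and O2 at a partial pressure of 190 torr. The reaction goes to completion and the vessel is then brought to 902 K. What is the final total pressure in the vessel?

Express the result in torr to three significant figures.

678 torr

With V and T fixed, P_i ∝ n_i, so the mole ratios apply directly to partial pressures at 484 °C.
P(O2) required for 379 torr of N2 = (1/1) × 379 = 379.0 torr; available 190 torr, so O2 is limiting.
P(N2) remaining = 379 − (1/1) × 190 = 189.0 torr
P(gaseous products) = (2)/1 × 190 = 380.0 torr
P_total at 484 °C = 189.0 + 380.0 = 569.0 torr
Scaling to 902 K: P = 569.0 × 902/757.15 = 677.9 torr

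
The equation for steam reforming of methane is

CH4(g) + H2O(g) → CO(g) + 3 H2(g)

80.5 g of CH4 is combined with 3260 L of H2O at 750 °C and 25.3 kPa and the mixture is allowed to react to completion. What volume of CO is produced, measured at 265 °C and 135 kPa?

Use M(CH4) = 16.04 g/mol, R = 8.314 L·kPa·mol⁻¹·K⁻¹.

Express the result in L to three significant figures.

n(CH4) = 80.5 / 16.04 = 5.019 mol
n(H2O) = PV/RT = (25.3 × 3260) / (8.314 × 1023.15) = 9.696 mol
For 5.019 mol CH4, stoichiometry requires (1/1) × 5.019 = 5.019 mol H2O; 9.696 mol is available, so CH4 is limiting.
n(CO) = (1/1) × 5.019 = 5.019 mol
V(CO) = nRT/P = 5.019 × 8.314 × 538.15 / 135 = 166.3 L

166 L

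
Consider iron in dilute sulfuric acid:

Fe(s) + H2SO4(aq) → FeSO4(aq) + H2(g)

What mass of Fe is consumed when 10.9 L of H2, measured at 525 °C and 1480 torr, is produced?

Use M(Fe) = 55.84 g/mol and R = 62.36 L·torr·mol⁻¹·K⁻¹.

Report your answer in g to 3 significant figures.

18.1 g

n(H2) = PV/RT = (1480 × 10.9) / (62.36 × 798.15) = 0.3241 mol
n(Fe) = (1/1) × 0.3241 = 0.3241 mol
m(Fe) = 0.3241 × 55.84 = 18.10 g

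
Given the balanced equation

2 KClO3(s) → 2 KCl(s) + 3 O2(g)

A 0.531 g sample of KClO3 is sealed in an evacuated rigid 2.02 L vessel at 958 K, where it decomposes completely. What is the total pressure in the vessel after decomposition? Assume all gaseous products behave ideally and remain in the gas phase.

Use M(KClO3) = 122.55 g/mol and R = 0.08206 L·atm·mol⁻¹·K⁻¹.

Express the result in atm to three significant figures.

0.253 atm

n(KClO3) = 0.531 / 122.55 = 0.004333 mol
n(gas produced) = (3/2) × 0.004333 = 0.006500 mol
P = nRT/V = 0.006500 × 0.08206 × 958 / 2.02 = 0.2530 atm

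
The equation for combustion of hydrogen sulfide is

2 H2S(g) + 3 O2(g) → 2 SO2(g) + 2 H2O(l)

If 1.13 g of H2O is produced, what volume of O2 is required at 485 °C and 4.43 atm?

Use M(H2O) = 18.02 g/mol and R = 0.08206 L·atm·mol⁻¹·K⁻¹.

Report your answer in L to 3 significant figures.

n(H2O) = 1.130 / 18.02 = 0.06271 mol
n(O2) = (3/2) × 0.06271 = 0.09407 mol
V = nRT/P = 0.09407 × 0.08206 × 758.15 / 4.43 = 1.321 L

1.32 L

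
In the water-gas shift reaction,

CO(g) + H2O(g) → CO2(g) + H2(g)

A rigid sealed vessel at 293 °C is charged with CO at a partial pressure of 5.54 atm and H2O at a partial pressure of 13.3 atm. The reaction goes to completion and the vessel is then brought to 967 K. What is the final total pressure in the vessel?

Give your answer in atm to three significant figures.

32.2 atm

At constant V, partial pressures at 293 °C are proportional to moles, so apply stoichiometry directly to pressures.
P(H2O) required for 5.54 atm of CO = (1/1) × 5.54 = 5.540 atm; available 13.3 atm, so CO is limiting.
P(H2O) remaining = 13.3 − (1/1) × 5.54 = 7.760 atm
P(gaseous products) = (1+1)/1 × 5.54 = 11.08 atm
P_total at 293 °C = 7.760 + 11.08 = 18.84 atm
Scaling to 967 K: P = 18.84 × 967/566.15 = 32.18 atm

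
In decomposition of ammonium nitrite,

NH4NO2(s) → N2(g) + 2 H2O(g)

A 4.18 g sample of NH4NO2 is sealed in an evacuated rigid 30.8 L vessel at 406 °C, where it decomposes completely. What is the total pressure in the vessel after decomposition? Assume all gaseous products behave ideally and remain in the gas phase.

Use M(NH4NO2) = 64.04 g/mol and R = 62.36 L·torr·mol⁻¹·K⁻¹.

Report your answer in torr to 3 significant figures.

269 torr

n(NH4NO2) = 4.18 / 64.04 = 0.06527 mol
n(gas produced) = (3/1) × 0.06527 = 0.1958 mol
P = nRT/V = 0.1958 × 62.36 × 679.15 / 30.8 = 269.2 torr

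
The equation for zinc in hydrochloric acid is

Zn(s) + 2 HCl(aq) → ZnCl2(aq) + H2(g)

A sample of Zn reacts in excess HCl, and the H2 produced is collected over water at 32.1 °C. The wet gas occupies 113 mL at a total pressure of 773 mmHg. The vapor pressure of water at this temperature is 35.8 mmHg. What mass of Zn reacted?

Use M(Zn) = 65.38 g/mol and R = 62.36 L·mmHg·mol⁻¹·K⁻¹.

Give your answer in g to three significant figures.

P(H2) = 773 − 35.8 = 737.2 mmHg
n(H2) = PV/RT = (737.2 × 0.1130) / (62.36 × 305.25) = 0.004376 mol
n(Zn) = (1/1) × 0.004376 = 0.004376 mol
m(Zn) = 0.004376 × 65.38 = 0.2861 g

0.286 g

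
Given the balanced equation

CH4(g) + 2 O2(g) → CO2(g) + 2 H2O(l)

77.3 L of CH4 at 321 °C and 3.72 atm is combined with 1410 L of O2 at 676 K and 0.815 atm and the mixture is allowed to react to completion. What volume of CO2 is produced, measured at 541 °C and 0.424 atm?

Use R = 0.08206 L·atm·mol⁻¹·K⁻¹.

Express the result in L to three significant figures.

n(CH4) = PV/RT = (3.72 × 77.3) / (0.08206 × 594.15) = 5.898 mol
n(O2) = PV/RT = (0.815 × 1410) / (0.08206 × 676) = 20.72 mol
For 5.898 mol CH4, stoichiometry requires (2/1) × 5.898 = 11.80 mol O2; 20.72 mol is available, so CH4 is limiting.
n(CO2) = (1/1) × 5.898 = 5.898 mol
V(CO2) = nRT/P = 5.898 × 0.08206 × 814.15 / 0.424 = 929.3 L

929 L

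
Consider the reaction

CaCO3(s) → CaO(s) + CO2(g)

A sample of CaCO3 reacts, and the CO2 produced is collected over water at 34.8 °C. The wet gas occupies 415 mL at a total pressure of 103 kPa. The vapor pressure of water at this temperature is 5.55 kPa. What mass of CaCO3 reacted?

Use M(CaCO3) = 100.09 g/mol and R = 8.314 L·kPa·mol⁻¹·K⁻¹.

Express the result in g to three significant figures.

1.58 g

P(CO2) = 103 − 5.55 = 97.45 kPa
n(CO2) = PV/RT = (97.45 × 0.4150) / (8.314 × 307.95) = 0.01580 mol
n(CaCO3) = (1/1) × 0.01580 = 0.01580 mol
m(CaCO3) = 0.01580 × 100.09 = 1.581 g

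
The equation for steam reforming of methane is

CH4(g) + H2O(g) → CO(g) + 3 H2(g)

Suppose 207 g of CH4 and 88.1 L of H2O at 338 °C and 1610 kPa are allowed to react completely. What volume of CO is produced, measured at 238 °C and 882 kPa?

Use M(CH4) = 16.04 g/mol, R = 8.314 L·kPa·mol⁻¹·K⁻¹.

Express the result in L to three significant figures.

62.2 L

n(CH4) = 207 / 16.04 = 12.91 mol
n(H2O) = PV/RT = (1610 × 88.1) / (8.314 × 611.15) = 27.92 mol
For 12.91 mol CH4, stoichiometry requires (1/1) × 12.91 = 12.91 mol H2O; 27.92 mol is available, so CH4 is limiting.
n(CO) = (1/1) × 12.91 = 12.91 mol
V(CO) = nRT/P = 12.91 × 8.314 × 511.15 / 882 = 62.20 L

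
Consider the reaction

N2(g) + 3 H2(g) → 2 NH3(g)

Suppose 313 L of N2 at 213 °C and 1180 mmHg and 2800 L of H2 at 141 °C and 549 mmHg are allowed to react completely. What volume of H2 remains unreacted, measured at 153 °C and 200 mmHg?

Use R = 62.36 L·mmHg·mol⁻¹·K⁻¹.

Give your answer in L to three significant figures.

3050 L

n(N2) = PV/RT = (1180 × 313) / (62.36 × 486.15) = 12.18 mol
n(H2) = PV/RT = (549 × 2800) / (62.36 × 414.15) = 59.52 mol
For 12.18 mol N2, stoichiometry requires (3/1) × 12.18 = 36.54 mol H2; 59.52 mol is available, so N2 is limiting.
n(H2) consumed = (3/1) × 12.18 = 36.54 mol; remaining = 59.52 − 36.54 = 22.98 mol
V(H2) = nRT/P = 22.98 × 62.36 × 426.15 / 200 = 3053 L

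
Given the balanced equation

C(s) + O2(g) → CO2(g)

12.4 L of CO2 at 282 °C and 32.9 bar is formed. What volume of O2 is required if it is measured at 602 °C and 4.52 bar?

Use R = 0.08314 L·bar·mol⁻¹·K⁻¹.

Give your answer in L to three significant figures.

142 L

n(CO2) = PV/RT = (32.9 × 12.4) / (0.08314 × 555.15) = 8.839 mol
n(O2) = (1/1) × 8.839 = 8.839 mol
V = nRT/P = 8.839 × 0.08314 × 875.15 / 4.52 = 142.3 L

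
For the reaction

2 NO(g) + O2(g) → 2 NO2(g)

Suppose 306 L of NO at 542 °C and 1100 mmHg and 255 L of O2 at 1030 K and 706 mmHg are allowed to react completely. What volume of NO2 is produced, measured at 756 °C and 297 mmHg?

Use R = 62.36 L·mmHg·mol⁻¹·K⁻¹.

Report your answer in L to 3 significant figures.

n(NO) = PV/RT = (1100 × 306) / (62.36 × 815.15) = 6.622 mol
n(O2) = PV/RT = (706 × 255) / (62.36 × 1030) = 2.803 mol
For 6.622 mol NO, stoichiometry requires (1/2) × 6.622 = 3.311 mol O2; 2.803 mol is available, so O2 is limiting.
n(NO2) = (2/1) × 2.803 = 5.606 mol
V(NO2) = nRT/P = 5.606 × 62.36 × 1029.15 / 297 = 1211 L

1210 L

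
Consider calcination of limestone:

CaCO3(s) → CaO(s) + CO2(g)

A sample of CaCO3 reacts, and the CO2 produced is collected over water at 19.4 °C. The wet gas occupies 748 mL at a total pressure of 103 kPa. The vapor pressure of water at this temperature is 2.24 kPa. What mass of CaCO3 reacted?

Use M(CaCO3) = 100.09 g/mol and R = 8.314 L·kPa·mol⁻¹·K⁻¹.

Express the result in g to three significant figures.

P(CO2) = 103 − 2.24 = 100.8 kPa
n(CO2) = PV/RT = (100.8 × 0.7480) / (8.314 × 292.55) = 0.03100 mol
n(CaCO3) = (1/1) × 0.03100 = 0.03100 mol
m(CaCO3) = 0.03100 × 100.09 = 3.103 g

3.10 g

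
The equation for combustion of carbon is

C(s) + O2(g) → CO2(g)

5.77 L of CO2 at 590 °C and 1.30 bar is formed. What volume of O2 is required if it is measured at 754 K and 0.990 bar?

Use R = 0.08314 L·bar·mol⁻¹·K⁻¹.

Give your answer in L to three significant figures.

6.62 L

n(CO2) = PV/RT = (1.30 × 5.77) / (0.08314 × 863.15) = 0.1045 mol
n(O2) = (1/1) × 0.1045 = 0.1045 mol
V = nRT/P = 0.1045 × 0.08314 × 754 / 0.990 = 6.617 L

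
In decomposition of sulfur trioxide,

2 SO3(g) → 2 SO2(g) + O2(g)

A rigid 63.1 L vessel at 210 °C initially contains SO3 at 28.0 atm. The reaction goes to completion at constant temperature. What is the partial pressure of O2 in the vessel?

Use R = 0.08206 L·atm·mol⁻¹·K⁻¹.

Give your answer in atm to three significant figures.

14.0 atm

n(SO3)₀ = PV/RT = (28.0 × 63.1) / (0.08206 × 483.15) = 44.56 mol
n(O2) = (1/2) × 44.56 = 22.28 mol
P(O2) = nRT/V = 22.28 × 0.08206 × 483.15 / 63.1 = 14.00 atm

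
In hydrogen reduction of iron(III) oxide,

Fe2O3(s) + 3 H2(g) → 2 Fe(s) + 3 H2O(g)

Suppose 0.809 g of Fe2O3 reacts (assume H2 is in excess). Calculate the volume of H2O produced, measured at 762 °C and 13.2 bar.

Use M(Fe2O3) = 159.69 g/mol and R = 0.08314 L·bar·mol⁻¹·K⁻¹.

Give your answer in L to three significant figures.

n(Fe2O3) = 0.8090 / 159.69 = 0.005066 mol
n(H2O) = (3/1) × 0.005066 = 0.01520 mol
V = nRT/P = 0.01520 × 0.08314 × 1035.15 / 13.2 = 0.09910 L

0.0991 L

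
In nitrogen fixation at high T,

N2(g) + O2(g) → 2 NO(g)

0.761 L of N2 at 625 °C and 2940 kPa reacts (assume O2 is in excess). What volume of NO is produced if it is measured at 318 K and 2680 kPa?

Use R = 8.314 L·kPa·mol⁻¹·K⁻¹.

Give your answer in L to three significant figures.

n(N2) = PV/RT = (2940 × 0.761) / (8.314 × 898.15) = 0.2996 mol
n(NO) = (2/1) × 0.2996 = 0.5992 mol
V = nRT/P = 0.5992 × 8.314 × 318 / 2680 = 0.5911 L

0.591 L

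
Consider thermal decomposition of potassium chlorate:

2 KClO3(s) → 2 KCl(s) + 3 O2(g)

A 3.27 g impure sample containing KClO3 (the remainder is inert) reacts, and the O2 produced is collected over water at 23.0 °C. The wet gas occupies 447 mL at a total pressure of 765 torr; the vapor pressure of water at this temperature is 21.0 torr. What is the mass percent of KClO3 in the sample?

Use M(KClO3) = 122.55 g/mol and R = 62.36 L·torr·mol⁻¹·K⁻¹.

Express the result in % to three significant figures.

45.0 %

P(O2) = 765 − 21.0 = 744.0 torr
n(O2) = PV/RT = (744.0 × 0.4470) / (62.36 × 296.15) = 0.01801 mol
n(KClO3) = (2/3) × 0.01801 = 0.01201 mol
m(KClO3) = 0.01201 × 122.55 = 1.472 g
%KClO3 = 1.472 / 3.27 × 100 = 45.02%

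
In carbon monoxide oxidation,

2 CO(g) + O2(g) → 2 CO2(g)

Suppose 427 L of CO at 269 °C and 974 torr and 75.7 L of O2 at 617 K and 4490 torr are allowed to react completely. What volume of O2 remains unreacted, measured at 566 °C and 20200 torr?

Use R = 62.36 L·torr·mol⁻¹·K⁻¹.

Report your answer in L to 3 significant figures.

n(CO) = PV/RT = (974 × 427) / (62.36 × 542.15) = 12.30 mol
n(O2) = PV/RT = (4490 × 75.7) / (62.36 × 617) = 8.834 mol
For 12.30 mol CO, stoichiometry requires (1/2) × 12.30 = 6.150 mol O2; 8.834 mol is available, so CO is limiting.
n(O2) consumed = (1/2) × 12.30 = 6.150 mol; remaining = 8.834 − 6.150 = 2.684 mol
V(O2) = nRT/P = 2.684 × 62.36 × 839.15 / 20200 = 6.953 L

6.95 L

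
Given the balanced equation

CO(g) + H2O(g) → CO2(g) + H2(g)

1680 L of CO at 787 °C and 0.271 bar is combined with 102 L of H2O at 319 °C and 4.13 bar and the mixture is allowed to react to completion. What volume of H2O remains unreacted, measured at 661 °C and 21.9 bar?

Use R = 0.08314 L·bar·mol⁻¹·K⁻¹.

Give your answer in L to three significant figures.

n(CO) = PV/RT = (0.271 × 1680) / (0.08314 × 1060.15) = 5.165 mol
n(H2O) = PV/RT = (4.13 × 102) / (0.08314 × 592.15) = 8.557 mol
For 5.165 mol CO, stoichiometry requires (1/1) × 5.165 = 5.165 mol H2O; 8.557 mol is available, so CO is limiting.
n(H2O) consumed = (1/1) × 5.165 = 5.165 mol; remaining = 8.557 − 5.165 = 3.392 mol
V(H2O) = nRT/P = 3.392 × 0.08314 × 934.15 / 21.9 = 12.03 L

12.0 L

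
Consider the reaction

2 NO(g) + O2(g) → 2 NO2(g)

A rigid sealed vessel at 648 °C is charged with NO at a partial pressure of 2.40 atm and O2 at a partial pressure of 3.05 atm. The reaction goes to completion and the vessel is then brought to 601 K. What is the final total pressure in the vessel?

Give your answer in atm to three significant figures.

2.77 atm

At constant V, partial pressures at 648 °C are proportional to moles, so apply stoichiometry directly to pressures.
P(O2) required for 2.40 atm of NO = (1/2) × 2.40 = 1.200 atm; available 3.05 atm, so NO is limiting.
P(O2) remaining = 3.05 − (1/2) × 2.40 = 1.850 atm
P(gaseous products) = (2)/2 × 2.40 = 2.400 atm
P_total at 648 °C = 1.850 + 2.400 = 4.250 atm
Scaling to 601 K: P = 4.250 × 601/921.15 = 2.773 atm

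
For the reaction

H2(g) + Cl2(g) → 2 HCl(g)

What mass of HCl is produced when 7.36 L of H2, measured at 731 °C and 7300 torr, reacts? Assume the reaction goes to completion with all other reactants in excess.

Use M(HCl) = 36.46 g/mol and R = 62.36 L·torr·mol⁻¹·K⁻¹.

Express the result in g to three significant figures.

62.6 g

n(H2) = PV/RT = (7300 × 7.36) / (62.36 × 1004.15) = 0.8580 mol
n(HCl) = (2/1) × 0.8580 = 1.716 mol
m(HCl) = 1.716 × 36.46 = 62.57 g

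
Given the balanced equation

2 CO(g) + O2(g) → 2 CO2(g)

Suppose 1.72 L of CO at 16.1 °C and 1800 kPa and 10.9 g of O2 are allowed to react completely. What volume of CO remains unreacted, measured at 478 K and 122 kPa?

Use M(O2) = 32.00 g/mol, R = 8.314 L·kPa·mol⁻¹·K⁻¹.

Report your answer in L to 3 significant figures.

19.7 L

n(CO) = PV/RT = (1800 × 1.72) / (8.314 × 289.25) = 1.287 mol
n(O2) = 10.9 / 32.00 = 0.3406 mol
For 1.287 mol CO, stoichiometry requires (1/2) × 1.287 = 0.6435 mol O2; 0.3406 mol is available, so O2 is limiting.
n(CO) consumed = (2/1) × 0.3406 = 0.6812 mol; remaining = 1.287 − 0.6812 = 0.6058 mol
V(CO) = nRT/P = 0.6058 × 8.314 × 478 / 122 = 19.73 L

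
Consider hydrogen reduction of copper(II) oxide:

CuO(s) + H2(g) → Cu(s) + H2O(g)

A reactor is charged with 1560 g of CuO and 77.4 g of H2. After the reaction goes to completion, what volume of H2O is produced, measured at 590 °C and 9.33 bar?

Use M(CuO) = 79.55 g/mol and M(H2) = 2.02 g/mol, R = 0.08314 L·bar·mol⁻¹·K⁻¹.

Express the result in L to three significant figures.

n(CuO) = 1560 / 79.55 = 19.61 mol
n(H2) = 77.4 / 2.02 = 38.32 mol
For 19.61 mol CuO, stoichiometry requires (1/1) × 19.61 = 19.61 mol H2; 38.32 mol is available, so CuO is limiting.
n(H2O) = (1/1) × 19.61 = 19.61 mol
V(H2O) = nRT/P = 19.61 × 0.08314 × 863.15 / 9.33 = 150.8 L

151 L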